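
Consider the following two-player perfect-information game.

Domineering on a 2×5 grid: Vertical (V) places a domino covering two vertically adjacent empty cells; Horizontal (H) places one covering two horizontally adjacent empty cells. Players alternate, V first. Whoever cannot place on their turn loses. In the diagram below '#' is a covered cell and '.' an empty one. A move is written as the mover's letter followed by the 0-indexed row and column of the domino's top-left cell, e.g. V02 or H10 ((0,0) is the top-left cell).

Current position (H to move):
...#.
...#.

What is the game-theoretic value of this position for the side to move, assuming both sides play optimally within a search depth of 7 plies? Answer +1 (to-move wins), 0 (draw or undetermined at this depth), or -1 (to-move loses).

ply 1, H at ...#./...#. | H00=-1→##.#./...#.*; H01=-1→.###./...#.; H10=-1→...#./##.#.; H11=-1→...#./.###.
ply 2, V at ##.#./...#. | V02=+1→####./..##.*; V04=-1→##.##/...##
ply 3, H at ####./..##. | H10=-1→####./####.*
ply 4, V at ####./####. | V04=+1→#####/#####*
ply 5: #####/##### is terminal -1 (H); from ...#./...#. depth 7

value(...#./...#., H) = -1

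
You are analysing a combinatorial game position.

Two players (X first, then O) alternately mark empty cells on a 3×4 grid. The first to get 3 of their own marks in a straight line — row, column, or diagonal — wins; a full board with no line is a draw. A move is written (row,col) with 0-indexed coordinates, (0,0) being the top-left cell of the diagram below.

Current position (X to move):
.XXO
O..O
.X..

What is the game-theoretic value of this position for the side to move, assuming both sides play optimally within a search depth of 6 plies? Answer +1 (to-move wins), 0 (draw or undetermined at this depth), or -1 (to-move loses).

p1 X@[.XXO/O..O/.X..]: (0,0)[XXXO/O..O/.X..]+1* (1,1)[.XXO/OX.O/.X..]+1 (1,2)[.XXO/O.XO/.X..]-1 (2,0)[.XXO/O..O/XX..]-1 (2,2)[.XXO/O..O/.XX.]-1 (2,3)[.XXO/O..O/.X.X]+1
p2 O@[XXXO/O..O/.X..] terminal -1; root [.XXO/O..O/.X..] d6

value(.XXO/O..O/.X.., X) = +1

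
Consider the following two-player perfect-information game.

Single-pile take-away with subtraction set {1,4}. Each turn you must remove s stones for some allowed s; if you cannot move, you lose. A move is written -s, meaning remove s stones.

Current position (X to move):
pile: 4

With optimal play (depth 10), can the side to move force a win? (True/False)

X winning at [4]: True

[4] X move#1: -1:-1/3, -4:+1/0*
[0] end (terminal -1, O#2); searched 4 to 10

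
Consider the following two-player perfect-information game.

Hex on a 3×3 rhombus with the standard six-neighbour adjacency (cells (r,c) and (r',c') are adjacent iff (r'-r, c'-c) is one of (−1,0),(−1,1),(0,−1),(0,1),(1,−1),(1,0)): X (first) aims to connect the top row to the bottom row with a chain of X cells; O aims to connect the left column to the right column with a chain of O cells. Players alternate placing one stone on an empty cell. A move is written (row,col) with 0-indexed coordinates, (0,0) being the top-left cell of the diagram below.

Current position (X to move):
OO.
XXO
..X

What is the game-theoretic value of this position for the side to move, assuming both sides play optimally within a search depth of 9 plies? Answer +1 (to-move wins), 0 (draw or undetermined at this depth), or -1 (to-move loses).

[OO./XXO/..X] X move#1: (0,2):+1/OOX/XXO/..X*, (2,0):-1/OO./XXO/X.X, (2,1):-1/OO./XXO/.XX
[OOX/XXO/..X] O move#2: (2,0):-1/OOX/XXO/O.X*, (2,1):-1/OOX/XXO/.OX
[OOX/XXO/O.X] X move#3: (2,1):+1/OOX/XXO/OXX*
[OOX/XXO/OXX] end (terminal -1, O#4); searched OO./XXO/..X to 9

value(OO./XXO/..X, X) = +1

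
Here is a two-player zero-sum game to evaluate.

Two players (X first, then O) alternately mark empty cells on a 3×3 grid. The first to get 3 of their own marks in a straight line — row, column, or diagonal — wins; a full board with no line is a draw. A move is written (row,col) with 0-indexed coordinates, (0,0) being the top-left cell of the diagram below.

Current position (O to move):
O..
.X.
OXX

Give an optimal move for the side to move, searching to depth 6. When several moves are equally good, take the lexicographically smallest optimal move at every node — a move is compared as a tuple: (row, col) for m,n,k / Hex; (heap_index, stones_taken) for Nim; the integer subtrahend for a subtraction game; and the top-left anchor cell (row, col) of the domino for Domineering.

[O../.X./OXX] O move#1: (0,1):+1/OO./.X./OXX*, (0,2):-1/O.O/.X./OXX, (1,0):+1/O../OX./OXX, (1,2):-1/O../.XO/OXX
[OO./.X./OXX] X move#2: (0,2):-1/OOX/.X./OXX*, (1,0):-1/OO./XX./OXX, (1,2):-1/OO./.XX/OXX
[OOX/.X./OXX] O move#3: (1,0):+1/OOX/OX./OXX*, (1,2):+0/OOX/.XO/OXX
[OOX/OX./OXX] end (terminal -1, X#4); searched O../.X./OXX to 6

O's best at [O../.X./OXX]: (0,1)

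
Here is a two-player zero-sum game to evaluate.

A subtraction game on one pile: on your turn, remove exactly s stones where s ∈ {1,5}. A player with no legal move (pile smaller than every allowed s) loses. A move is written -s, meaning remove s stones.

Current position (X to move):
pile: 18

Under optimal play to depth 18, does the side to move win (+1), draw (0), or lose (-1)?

value(18, X) = -1

ply 1, X at 18 | -1=-1→17*; -5=-1→13
ply 2, O at 17 | -1=+1→16*; -5=+1→12
ply 3, X at 16 | -1=-1→15*; -5=-1→11
ply 4, O at 15 | -1=+1→14*; -5=+1→10
ply 5, X at 14 | -1=-1→13*; -5=-1→9
ply 6, O at 13 | -1=+1→12*; -5=+1→8
ply 7, X at 12 | -1=-1→11*; -5=-1→7
ply 8, O at 11 | -1=+1→10*; -5=+1→6
ply 9, X at 10 | -1=-1→9*; -5=-1→5
ply 10, O at 9 | -1=+1→8*; -5=+1→4
ply 11, X at 8 | -1=-1→7*; -5=-1→3
ply 12, O at 7 | -1=+1→6*; -5=+1→2
ply 13, X at 6 | -1=-1→5*; -5=-1→1
ply 14, O at 5 | -1=+1→4*; -5=+1→0
ply 15, X at 4 | -1=-1→3*
ply 16, O at 3 | -1=+1→2*
ply 17, X at 2 | -1=-1→1*
ply 18, O at 1 | -1=+1→0*
ply 19: 0 is terminal -1 (X); from 18 depth 18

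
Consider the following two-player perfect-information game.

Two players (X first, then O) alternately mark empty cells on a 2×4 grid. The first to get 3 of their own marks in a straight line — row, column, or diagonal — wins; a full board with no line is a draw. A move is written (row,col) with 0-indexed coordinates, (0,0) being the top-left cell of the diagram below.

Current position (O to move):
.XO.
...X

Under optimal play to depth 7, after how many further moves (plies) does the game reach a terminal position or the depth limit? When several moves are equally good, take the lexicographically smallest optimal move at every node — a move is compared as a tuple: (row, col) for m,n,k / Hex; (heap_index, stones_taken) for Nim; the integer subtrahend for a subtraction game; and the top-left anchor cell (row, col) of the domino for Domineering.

ply 1, O at .XO./...X | (0,0)=+0→OXO./...X*; (0,3)=+0→.XOO/...X; (1,0)=+0→.XO./O..X; (1,1)=+0→.XO./.O.X; (1,2)=+0→.XO./..OX
ply 2, X at OXO./...X | (0,3)=+0→OXOX/...X*; (1,0)=+0→OXO./X..X; (1,1)=+0→OXO./.X.X; (1,2)=+0→OXO./..XX
ply 3, O at OXOX/...X | (1,0)=+0→OXOX/O..X*; (1,1)=+0→OXOX/.O.X; (1,2)=+0→OXOX/..OX
ply 4, X at OXOX/O..X | (1,1)=+0→OXOX/OX.X*; (1,2)=+0→OXOX/O.XX
ply 5, O at OXOX/OX.X | (1,2)=+0→OXOX/OXOX*
ply 6: OXOX/OXOX is terminal +0 (X); from .XO./...X depth 7

PV length from [.XO./...X]: 5 plies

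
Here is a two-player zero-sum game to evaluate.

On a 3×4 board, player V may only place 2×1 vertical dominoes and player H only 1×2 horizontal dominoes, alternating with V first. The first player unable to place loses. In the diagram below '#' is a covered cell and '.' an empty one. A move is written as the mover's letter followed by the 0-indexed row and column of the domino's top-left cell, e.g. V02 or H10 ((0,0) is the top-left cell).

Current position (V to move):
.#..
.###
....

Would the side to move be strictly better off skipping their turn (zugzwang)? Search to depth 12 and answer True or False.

zugzwang(.#../.###/...., V) = False

p1 V@[.#../.###/....]: V00[##../####/....]-1* V10[.#../####/#...]-1
p2 H@[##../####/....]: H02[####/####/....]+1* H20[##../####/##..]+1 H21[##../####/.##.]+1 H22[##../####/..##]+1
p3 V@[####/####/....] terminal -1; root [.#../.###/....] d12
pass branch (H moves first from the same position):
  | p1 H@[.#../.###/....]: H02[.###/.###/....]+1* H20[.#../.###/##..]+1 H21[.#../.###/.##.]+1 H22[.#../.###/..##]+1
  | p2 V@[.###/.###/....]: V00[####/####/....]-1* V10[.###/####/#...]-1
  | p3 H@[####/####/....]: H20[####/####/##..]+1* H21[####/####/.##.]+1 H22[####/####/..##]+1
  | p4 V@[####/####/##..] terminal -1; root [.#../.###/....] d12
V moving scores -1; V passing scores -1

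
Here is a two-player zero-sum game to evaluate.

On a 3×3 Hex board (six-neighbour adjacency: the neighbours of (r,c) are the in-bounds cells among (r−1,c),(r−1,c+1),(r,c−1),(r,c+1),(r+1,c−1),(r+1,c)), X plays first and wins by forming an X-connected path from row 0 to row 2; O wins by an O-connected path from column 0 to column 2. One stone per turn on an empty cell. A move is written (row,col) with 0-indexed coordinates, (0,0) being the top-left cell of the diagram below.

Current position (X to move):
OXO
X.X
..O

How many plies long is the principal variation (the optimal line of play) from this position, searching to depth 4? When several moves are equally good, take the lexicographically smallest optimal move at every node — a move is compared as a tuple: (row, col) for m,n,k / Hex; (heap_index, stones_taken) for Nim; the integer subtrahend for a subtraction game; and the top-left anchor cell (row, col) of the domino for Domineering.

ply 1, X at OXO/X.X/..O | (1,1)=+1→OXO/XXX/..O*; (2,0)=+1→OXO/X.X/X.O; (2,1)=+1→OXO/X.X/.XO
ply 2, O at OXO/XXX/..O | (2,0)=-1→OXO/XXX/O.O*; (2,1)=-1→OXO/XXX/.OO
ply 3, X at OXO/XXX/O.O | (2,1)=+1→OXO/XXX/OXO*
ply 4: OXO/XXX/OXO is terminal -1 (O); from OXO/X.X/..O depth 4

PV length from [OXO/X.X/..O]: 3 plies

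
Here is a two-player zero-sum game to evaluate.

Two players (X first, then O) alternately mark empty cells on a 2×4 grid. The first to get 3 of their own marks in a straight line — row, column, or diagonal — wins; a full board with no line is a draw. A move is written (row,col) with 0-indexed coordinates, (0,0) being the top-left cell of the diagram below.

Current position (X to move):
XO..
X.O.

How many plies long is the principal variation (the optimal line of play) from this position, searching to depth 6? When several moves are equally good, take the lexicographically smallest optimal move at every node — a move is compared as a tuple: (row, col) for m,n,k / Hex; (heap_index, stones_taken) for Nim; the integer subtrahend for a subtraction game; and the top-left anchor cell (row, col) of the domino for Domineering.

PV length from [XO../X.O.]: 4 plies

[XO../X.O.] X move#1: (0,2):+0/XOX./X.O.*, (0,3):+0/XO.X/X.O., (1,1):+0/XO../XXO., (1,3):+0/XO../X.OX
[XOX./X.O.] O move#2: (0,3):+0/XOXO/X.O.*, (1,1):+0/XOX./XOO., (1,3):+0/XOX./X.OO
[XOXO/X.O.] X move#3: (1,1):+0/XOXO/XXO.*, (1,3):+0/XOXO/X.OX
[XOXO/XXO.] O move#4: (1,3):+0/XOXO/XXOO*
[XOXO/XXOO] end (terminal +0, X#5); searched XO../X.O. to 6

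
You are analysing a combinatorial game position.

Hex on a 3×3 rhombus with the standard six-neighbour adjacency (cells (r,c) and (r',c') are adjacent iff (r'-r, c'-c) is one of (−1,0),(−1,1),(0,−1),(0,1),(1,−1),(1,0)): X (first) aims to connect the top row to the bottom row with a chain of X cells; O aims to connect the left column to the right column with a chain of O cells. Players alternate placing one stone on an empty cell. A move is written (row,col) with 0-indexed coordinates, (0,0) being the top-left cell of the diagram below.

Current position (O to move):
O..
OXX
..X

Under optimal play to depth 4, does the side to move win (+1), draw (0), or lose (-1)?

[O../OXX/..X] O move#1: (0,1):-1/OO./OXX/..X*, (0,2):-1/O.O/OXX/..X, (2,0):-1/O../OXX/O.X, (2,1):-1/O../OXX/.OX
[OO./OXX/..X] X move#2: (0,2):+1/OOX/OXX/..X*, (2,0):-1/OO./OXX/X.X, (2,1):-1/OO./OXX/.XX
[OOX/OXX/..X] end (terminal -1, O#3); searched O../OXX/..X to 4

value(O../OXX/..X, O) = -1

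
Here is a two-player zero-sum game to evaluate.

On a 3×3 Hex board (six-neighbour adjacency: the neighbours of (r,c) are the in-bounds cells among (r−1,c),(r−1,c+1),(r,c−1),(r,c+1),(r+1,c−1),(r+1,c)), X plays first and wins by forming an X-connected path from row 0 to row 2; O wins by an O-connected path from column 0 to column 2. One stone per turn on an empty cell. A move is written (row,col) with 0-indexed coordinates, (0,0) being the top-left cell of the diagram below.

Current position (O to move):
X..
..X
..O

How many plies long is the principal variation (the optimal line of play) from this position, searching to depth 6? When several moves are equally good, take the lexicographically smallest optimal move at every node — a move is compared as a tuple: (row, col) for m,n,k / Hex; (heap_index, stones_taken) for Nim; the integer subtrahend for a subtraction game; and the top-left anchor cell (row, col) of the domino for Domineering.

[X../..X/..O] O move#1: (0,1):-1/XO./..X/..O, (0,2):-1/X.O/..X/..O, (1,0):-1/X../O.X/..O, (1,1):+1/X../.OX/..O*, (2,0):-1/X../..X/O.O, (2,1):-1/X../..X/.OO
[X../.OX/..O] X move#2: (0,1):-1/XX./.OX/..O*, (0,2):-1/X.X/.OX/..O, (1,0):-1/X../XOX/..O, (2,0):-1/X../.OX/X.O, (2,1):-1/X../.OX/.XO
[XX./.OX/..O] O move#3: (0,2):+1/XXO/.OX/..O*, (1,0):+1/XX./OOX/..O, (2,0):+1/XX./.OX/O.O, (2,1):+1/XX./.OX/.OO
[XXO/.OX/..O] X move#4: (1,0):-1/XXO/XOX/..O*, (2,0):-1/XXO/.OX/X.O, (2,1):-1/XXO/.OX/.XO
[XXO/XOX/..O] O move#5: (2,0):+1/XXO/XOX/O.O*, (2,1):-1/XXO/XOX/.OO
[XXO/XOX/O.O] end (terminal -1, X#6); searched X../..X/..O to 6

PV length from [X../..X/..O]: 5 plies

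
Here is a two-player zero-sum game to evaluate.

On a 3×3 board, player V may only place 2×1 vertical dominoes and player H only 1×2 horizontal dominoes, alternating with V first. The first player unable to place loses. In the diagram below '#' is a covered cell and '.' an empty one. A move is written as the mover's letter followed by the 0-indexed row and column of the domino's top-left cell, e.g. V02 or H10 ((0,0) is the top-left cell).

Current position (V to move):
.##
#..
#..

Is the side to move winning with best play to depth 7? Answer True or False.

ply 1, V at .##/#../#.. | V11=+1→.##/##./##.*; V12=+1→.##/#.#/#.#
ply 2: .##/##./##. is terminal -1 (H); from .##/#../#.. depth 7

V winning at [.##/#../#..]: True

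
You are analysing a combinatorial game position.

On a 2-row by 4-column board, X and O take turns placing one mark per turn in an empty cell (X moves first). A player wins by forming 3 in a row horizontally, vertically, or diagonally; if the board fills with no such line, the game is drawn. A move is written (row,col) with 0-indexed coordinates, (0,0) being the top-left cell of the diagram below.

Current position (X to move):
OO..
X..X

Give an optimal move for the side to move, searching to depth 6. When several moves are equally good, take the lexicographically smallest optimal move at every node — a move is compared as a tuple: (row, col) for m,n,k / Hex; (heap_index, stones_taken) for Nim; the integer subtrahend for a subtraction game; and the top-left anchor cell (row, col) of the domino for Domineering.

X's best at [OO../X..X]: (0,2)

[OO../X..X] X move#1: (0,2):+0/OOX./X..X*, (0,3):-1/OO.X/X..X, (1,1):-1/OO../XX.X, (1,2):-1/OO../X.XX
[OOX./X..X] O move#2: (0,3):+0/OOXO/X..X*, (1,1):+0/OOX./XO.X, (1,2):+0/OOX./X.OX
[OOXO/X..X] X move#3: (1,1):+0/OOXO/XX.X*, (1,2):+0/OOXO/X.XX
[OOXO/XX.X] O move#4: (1,2):+0/OOXO/XXOX*
[OOXO/XXOX] end (terminal +0, X#5); searched OO../X..X to 6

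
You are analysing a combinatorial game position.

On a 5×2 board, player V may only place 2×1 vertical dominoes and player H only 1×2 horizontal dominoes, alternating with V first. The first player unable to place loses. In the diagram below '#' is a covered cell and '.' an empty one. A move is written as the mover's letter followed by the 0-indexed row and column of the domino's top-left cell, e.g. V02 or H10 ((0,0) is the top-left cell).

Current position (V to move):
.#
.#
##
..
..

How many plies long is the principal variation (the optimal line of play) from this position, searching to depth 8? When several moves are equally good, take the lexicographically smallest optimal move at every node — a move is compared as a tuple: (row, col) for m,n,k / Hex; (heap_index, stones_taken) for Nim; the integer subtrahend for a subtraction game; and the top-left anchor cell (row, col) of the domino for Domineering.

[.#/.#/##/../..] V move#1: V00:-1/##/##/##/../.., V30:+1/.#/.#/##/#./#.*, V31:+1/.#/.#/##/.#/.#
[.#/.#/##/#./#.] end (terminal -1, H#2); searched .#/.#/##/../.. to 8

PV length from [.#/.#/##/../..]: 1 ply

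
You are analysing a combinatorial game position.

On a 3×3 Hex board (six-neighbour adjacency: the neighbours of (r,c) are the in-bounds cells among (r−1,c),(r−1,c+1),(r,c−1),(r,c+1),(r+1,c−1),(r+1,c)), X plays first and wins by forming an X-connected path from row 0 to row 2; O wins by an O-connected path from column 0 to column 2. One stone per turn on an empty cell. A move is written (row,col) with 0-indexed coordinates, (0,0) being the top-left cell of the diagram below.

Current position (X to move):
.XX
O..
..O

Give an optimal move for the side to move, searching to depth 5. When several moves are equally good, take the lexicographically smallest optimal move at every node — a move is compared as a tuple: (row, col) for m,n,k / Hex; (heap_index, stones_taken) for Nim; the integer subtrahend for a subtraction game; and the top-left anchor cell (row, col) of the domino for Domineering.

X's best at [.XX/O../..O]: (1,1)

p1 X@[.XX/O../..O]: (0,0)[XXX/O../..O]-1 (1,1)[.XX/OX./..O]+1* (1,2)[.XX/O.X/..O]-1 (2,0)[.XX/O../X.O]-1 (2,1)[.XX/O../.XO]+1
p2 O@[.XX/OX./..O]: (0,0)[OXX/OX./..O]-1* (1,2)[.XX/OXO/..O]-1 (2,0)[.XX/OX./O.O]-1 (2,1)[.XX/OX./.OO]-1
p3 X@[OXX/OX./..O]: (1,2)[OXX/OXX/..O]+1* (2,0)[OXX/OX./X.O]+1 (2,1)[OXX/OX./.XO]+1
p4 O@[OXX/OXX/..O]: (2,0)[OXX/OXX/O.O]-1* (2,1)[OXX/OXX/.OO]-1
p5 X@[OXX/OXX/O.O]: (2,1)[OXX/OXX/OXO]+1*
p6 O@[OXX/OXX/OXO] terminal -1; root [.XX/O../..O] d5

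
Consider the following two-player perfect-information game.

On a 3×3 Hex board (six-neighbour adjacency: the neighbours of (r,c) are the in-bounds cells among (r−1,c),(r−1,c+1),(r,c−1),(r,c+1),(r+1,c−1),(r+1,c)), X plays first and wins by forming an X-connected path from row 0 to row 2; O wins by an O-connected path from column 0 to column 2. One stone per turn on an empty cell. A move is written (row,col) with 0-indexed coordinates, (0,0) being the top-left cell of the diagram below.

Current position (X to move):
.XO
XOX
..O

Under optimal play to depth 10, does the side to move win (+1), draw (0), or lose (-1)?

ply 1, X at .XO/XOX/..O | (0,0)=-1→XXO/XOX/..O; (2,0)=+1→.XO/XOX/X.O*; (2,1)=-1→.XO/XOX/.XO
ply 2: .XO/XOX/X.O is terminal -1 (O); from .XO/XOX/..O depth 10

value(.XO/XOX/..O, X) = +1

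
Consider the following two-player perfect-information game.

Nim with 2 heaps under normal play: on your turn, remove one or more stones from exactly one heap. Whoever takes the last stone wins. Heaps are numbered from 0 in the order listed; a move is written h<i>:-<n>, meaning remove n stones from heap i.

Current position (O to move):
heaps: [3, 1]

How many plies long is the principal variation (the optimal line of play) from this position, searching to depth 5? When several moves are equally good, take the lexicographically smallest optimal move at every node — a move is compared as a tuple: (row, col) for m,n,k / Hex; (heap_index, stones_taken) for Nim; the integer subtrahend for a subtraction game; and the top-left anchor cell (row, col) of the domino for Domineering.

ply 1, O at (3,1) | h0:-1=-1→(2,1); h0:-2=+1→(1,1)*; h0:-3=-1→(0,1); h1:-1=-1→(3,0)
ply 2, X at (1,1) | h0:-1=-1→(0,1)*; h1:-1=-1→(1,0)
ply 3, O at (0,1) | h1:-1=+1→(0,0)*
ply 4: (0,0) is terminal -1 (X); from (3,1) depth 5

PV length from [(3,1)]: 3 plies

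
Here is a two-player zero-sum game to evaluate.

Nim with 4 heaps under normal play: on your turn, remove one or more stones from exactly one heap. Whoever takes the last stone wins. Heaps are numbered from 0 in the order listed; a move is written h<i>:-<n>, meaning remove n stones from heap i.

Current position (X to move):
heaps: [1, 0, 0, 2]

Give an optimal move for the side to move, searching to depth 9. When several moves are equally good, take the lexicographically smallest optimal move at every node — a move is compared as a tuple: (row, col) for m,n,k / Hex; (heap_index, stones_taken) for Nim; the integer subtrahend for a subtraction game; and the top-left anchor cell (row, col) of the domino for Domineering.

X's best at [(1,0,0,2)]: h3:-1

[(1,0,0,2)] X move#1: h0:-1:-1/(0,0,0,2), h3:-1:+1/(1,0,0,1)*, h3:-2:-1/(1,0,0,0)
[(1,0,0,1)] O move#2: h0:-1:-1/(0,0,0,1)*, h3:-1:-1/(1,0,0,0)
[(0,0,0,1)] X move#3: h3:-1:+1/(0,0,0,0)*
[(0,0,0,0)] end (terminal -1, O#4); searched (1,0,0,2) to 9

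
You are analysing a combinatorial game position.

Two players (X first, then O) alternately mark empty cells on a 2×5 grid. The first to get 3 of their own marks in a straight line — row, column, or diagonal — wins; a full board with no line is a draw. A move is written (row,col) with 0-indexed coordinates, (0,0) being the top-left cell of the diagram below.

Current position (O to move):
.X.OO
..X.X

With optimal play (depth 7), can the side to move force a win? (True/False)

O winning at [.X.OO/..X.X]: True

ply 1, O at .X.OO/..X.X | (0,0)=-1→OX.OO/..X.X; (0,2)=+1→.XOOO/..X.X*; (1,0)=-1→.X.OO/O.X.X; (1,1)=-1→.X.OO/.OX.X; (1,3)=+0→.X.OO/..XOX
ply 2: .XOOO/..X.X is terminal -1 (X); from .X.OO/..X.X depth 7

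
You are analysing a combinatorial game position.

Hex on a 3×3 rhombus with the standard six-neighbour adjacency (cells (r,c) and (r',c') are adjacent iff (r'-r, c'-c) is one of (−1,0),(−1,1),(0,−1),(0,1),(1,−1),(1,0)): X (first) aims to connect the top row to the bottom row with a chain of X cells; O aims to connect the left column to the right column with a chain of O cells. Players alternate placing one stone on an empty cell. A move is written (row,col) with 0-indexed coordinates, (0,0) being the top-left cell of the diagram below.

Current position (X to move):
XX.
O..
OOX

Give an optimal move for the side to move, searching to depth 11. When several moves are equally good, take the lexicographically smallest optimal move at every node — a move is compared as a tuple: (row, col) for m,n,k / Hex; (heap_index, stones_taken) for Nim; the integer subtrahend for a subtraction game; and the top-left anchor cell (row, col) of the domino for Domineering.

X's best at [XX./O../OOX]: (1,2)

p1 X@[XX./O../OOX]: (0,2)[XXX/O../OOX]-1 (1,1)[XX./OX./OOX]-1 (1,2)[XX./O.X/OOX]+1*
p2 O@[XX./O.X/OOX]: (0,2)[XXO/O.X/OOX]-1* (1,1)[XX./OOX/OOX]-1
p3 X@[XXO/O.X/OOX]: (1,1)[XXO/OXX/OOX]+1*
p4 O@[XXO/OXX/OOX] terminal -1; root [XX./O../OOX] d11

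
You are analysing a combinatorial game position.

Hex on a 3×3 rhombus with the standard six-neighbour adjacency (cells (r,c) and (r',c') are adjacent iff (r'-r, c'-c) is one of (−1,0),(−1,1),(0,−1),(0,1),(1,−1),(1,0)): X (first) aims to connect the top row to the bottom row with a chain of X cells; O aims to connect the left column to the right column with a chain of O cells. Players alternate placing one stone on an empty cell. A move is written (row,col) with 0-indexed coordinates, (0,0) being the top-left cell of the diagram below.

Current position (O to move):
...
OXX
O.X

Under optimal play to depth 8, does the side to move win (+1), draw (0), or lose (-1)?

value(.../OXX/O.X, O) = -1

[.../OXX/O.X] O move#1: (0,0):-1/O../OXX/O.X*, (0,1):-1/.O./OXX/O.X, (0,2):-1/..O/OXX/O.X, (2,1):-1/.../OXX/OOX
[O../OXX/O.X] X move#2: (0,1):+1/OX./OXX/O.X*, (0,2):+1/O.X/OXX/O.X, (2,1):+1/O../OXX/OXX
[OX./OXX/O.X] end (terminal -1, O#3); searched .../OXX/O.X to 8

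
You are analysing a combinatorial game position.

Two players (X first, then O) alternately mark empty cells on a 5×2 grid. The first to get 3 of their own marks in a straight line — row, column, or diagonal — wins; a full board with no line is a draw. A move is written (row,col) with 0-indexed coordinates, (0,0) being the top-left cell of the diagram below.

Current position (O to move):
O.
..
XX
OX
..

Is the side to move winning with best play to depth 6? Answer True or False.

ply 1, O at O./../XX/OX/.. | (0,1)=-1→OO/../XX/OX/..*; (1,0)=-1→O./O./XX/OX/..; (1,1)=-1→O./.O/XX/OX/..; (4,0)=-1→O./../XX/OX/O.; (4,1)=-1→O./../XX/OX/.O
ply 2, X at OO/../XX/OX/.. | (1,0)=+1→OO/X./XX/OX/..*; (1,1)=+1→OO/.X/XX/OX/..; (4,0)=+1→OO/../XX/OX/X.; (4,1)=+1→OO/../XX/OX/.X
ply 3, O at OO/X./XX/OX/.. | (1,1)=-1→OO/XO/XX/OX/..*; (4,0)=-1→OO/X./XX/OX/O.; (4,1)=-1→OO/X./XX/OX/.O
ply 4, X at OO/XO/XX/OX/.. | (4,0)=+0→OO/XO/XX/OX/X.; (4,1)=+1→OO/XO/XX/OX/.X*
ply 5: OO/XO/XX/OX/.X is terminal -1 (O); from O./../XX/OX/.. depth 6

O winning at [O./../XX/OX/..]: False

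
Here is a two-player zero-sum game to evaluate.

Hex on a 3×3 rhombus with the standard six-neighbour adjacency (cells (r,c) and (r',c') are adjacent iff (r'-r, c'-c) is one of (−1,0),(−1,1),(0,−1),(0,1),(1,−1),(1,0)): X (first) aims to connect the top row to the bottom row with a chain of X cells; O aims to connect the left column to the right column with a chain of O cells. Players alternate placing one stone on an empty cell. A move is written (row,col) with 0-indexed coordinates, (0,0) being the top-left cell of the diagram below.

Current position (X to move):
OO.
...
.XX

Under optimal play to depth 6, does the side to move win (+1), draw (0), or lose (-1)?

ply 1, X at OO./.../.XX | (0,2)=+1→OOX/.../.XX*; (1,0)=-1→OO./X../.XX; (1,1)=-1→OO./.X./.XX; (1,2)=-1→OO./..X/.XX; (2,0)=-1→OO./.../XXX
ply 2, O at OOX/.../.XX | (1,0)=-1→OOX/O../.XX*; (1,1)=-1→OOX/.O./.XX; (1,2)=-1→OOX/..O/.XX; (2,0)=-1→OOX/.../OXX
ply 3, X at OOX/O../.XX | (1,1)=+1→OOX/OX./.XX*; (1,2)=+1→OOX/O.X/.XX; (2,0)=+1→OOX/O../XXX
ply 4: OOX/OX./.XX is terminal -1 (O); from OO./.../.XX depth 6

value(OO./.../.XX, X) = +1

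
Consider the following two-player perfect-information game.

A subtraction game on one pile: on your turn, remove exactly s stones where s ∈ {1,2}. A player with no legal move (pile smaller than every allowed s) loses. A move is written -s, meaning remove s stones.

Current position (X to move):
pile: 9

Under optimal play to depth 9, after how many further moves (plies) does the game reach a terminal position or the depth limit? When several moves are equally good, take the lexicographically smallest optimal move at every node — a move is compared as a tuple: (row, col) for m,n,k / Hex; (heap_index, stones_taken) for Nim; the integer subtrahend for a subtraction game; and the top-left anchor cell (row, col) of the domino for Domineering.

p1 X@[9]: -1[8]-1* -2[7]-1
p2 O@[8]: -1[7]-1 -2[6]+1*
p3 X@[6]: -1[5]-1* -2[4]-1
p4 O@[5]: -1[4]-1 -2[3]+1*
p5 X@[3]: -1[2]-1* -2[1]-1
p6 O@[2]: -1[1]-1 -2[0]+1*
p7 X@[0] terminal -1; root [9] d9

PV length from [9]: 6 plies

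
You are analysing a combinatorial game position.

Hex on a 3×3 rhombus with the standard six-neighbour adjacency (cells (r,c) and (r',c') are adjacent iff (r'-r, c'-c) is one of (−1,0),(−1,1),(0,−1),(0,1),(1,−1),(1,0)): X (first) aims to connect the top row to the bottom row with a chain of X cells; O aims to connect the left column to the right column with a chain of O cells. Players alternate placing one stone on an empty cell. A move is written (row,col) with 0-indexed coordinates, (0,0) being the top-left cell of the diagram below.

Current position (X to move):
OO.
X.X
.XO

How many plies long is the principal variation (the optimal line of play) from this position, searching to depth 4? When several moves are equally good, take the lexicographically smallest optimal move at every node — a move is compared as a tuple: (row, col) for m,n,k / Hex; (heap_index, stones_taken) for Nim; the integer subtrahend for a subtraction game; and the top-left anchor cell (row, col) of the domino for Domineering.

PV length from [OO./X.X/.XO]: 1 ply

p1 X@[OO./X.X/.XO]: (0,2)[OOX/X.X/.XO]+1* (1,1)[OO./XXX/.XO]-1 (2,0)[OO./X.X/XXO]-1
p2 O@[OOX/X.X/.XO] terminal -1; root [OO./X.X/.XO] d4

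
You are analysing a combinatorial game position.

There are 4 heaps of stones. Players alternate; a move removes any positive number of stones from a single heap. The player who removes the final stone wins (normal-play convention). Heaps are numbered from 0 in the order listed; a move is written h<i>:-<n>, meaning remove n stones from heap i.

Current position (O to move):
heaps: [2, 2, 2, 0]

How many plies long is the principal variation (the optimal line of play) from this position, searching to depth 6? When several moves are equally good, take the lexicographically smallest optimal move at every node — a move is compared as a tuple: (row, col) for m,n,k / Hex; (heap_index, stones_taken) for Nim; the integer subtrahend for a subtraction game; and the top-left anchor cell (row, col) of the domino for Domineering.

[(2,2,2,0)] O move#1: h0:-1:-1/(1,2,2,0), h0:-2:+1/(0,2,2,0)*, h1:-1:-1/(2,1,2,0), h1:-2:+1/(2,0,2,0), h2:-1:-1/(2,2,1,0), h2:-2:+1/(2,2,0,0)
[(0,2,2,0)] X move#2: h1:-1:-1/(0,1,2,0)*, h1:-2:-1/(0,0,2,0), h2:-1:-1/(0,2,1,0), h2:-2:-1/(0,2,0,0)
[(0,1,2,0)] O move#3: h1:-1:-1/(0,0,2,0), h2:-1:+1/(0,1,1,0)*, h2:-2:-1/(0,1,0,0)
[(0,1,1,0)] X move#4: h1:-1:-1/(0,0,1,0)*, h2:-1:-1/(0,1,0,0)
[(0,0,1,0)] O move#5: h2:-1:+1/(0,0,0,0)*
[(0,0,0,0)] end (terminal -1, X#6); searched (2,2,2,0) to 6

PV length from [(2,2,2,0)]: 5 plies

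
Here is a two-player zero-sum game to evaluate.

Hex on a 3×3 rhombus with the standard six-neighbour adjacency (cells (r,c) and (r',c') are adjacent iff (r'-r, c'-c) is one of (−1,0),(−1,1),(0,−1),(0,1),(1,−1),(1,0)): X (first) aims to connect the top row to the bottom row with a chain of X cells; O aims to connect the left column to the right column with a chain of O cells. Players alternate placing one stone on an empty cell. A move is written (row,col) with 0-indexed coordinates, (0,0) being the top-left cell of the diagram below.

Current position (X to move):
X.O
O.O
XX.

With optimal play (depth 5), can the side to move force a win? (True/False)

ply 1, X at X.O/O.O/XX. | (0,1)=-1→XXO/O.O/XX.*; (1,1)=-1→X.O/OXO/XX.; (2,2)=-1→X.O/O.O/XXX
ply 2, O at XXO/O.O/XX. | (1,1)=+1→XXO/OOO/XX.*; (2,2)=-1→XXO/O.O/XXO
ply 3: XXO/OOO/XX. is terminal -1 (X); from X.O/O.O/XX. depth 5

X winning at [X.O/O.O/XX.]: False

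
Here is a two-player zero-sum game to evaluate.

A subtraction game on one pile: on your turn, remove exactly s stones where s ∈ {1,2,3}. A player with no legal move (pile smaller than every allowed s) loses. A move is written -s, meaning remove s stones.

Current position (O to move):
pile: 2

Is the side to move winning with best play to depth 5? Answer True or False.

O winning at [2]: True

[2] O move#1: -1:-1/1, -2:+1/0*
[0] end (terminal -1, X#2); searched 2 to 5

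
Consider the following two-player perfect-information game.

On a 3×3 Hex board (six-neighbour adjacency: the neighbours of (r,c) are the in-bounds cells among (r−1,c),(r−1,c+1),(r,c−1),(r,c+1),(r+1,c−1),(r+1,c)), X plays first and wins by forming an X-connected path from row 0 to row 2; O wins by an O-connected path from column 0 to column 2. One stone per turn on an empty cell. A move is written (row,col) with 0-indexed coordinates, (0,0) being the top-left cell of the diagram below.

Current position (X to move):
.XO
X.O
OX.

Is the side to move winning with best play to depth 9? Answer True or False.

p1 X@[.XO/X.O/OX.]: (0,0)[XXO/X.O/OX.]-1 (1,1)[.XO/XXO/OX.]+1* (2,2)[.XO/X.O/OXX]-1
p2 O@[.XO/XXO/OX.] terminal -1; root [.XO/X.O/OX.] d9

X winning at [.XO/X.O/OX.]: True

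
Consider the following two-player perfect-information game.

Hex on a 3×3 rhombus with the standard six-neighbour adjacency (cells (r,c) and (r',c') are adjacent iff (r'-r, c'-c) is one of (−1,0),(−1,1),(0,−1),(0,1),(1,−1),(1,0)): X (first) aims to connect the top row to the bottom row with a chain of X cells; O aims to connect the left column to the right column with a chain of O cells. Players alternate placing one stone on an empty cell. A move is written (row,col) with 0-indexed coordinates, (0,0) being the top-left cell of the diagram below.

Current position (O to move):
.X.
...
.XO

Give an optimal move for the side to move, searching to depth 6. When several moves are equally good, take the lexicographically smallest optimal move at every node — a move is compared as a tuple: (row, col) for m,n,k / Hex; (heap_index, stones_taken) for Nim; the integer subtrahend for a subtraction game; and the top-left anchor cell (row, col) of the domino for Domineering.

p1 O@[.X./.../.XO]: (0,0)[OX./.../.XO]-1 (0,2)[.XO/.../.XO]-1 (1,0)[.X./O../.XO]-1 (1,1)[.X./.O./.XO]+1* (1,2)[.X./..O/.XO]-1 (2,0)[.X./.../OXO]-1
p2 X@[.X./.O./.XO]: (0,0)[XX./.O./.XO]-1* (0,2)[.XX/.O./.XO]-1 (1,0)[.X./XO./.XO]-1 (1,2)[.X./.OX/.XO]-1 (2,0)[.X./.O./XXO]-1
p3 O@[XX./.O./.XO]: (0,2)[XXO/.O./.XO]+1* (1,0)[XX./OO./.XO]+1 (1,2)[XX./.OO/.XO]+1 (2,0)[XX./.O./OXO]+1
p4 X@[XXO/.O./.XO]: (1,0)[XXO/XO./.XO]-1* (1,2)[XXO/.OX/.XO]-1 (2,0)[XXO/.O./XXO]-1
p5 O@[XXO/XO./.XO]: (1,2)[XXO/XOO/.XO]-1 (2,0)[XXO/XO./OXO]+1*
p6 X@[XXO/XO./OXO] terminal -1; root [.X./.../.XO] d6

O's best at [.X./.../.XO]: (1,1)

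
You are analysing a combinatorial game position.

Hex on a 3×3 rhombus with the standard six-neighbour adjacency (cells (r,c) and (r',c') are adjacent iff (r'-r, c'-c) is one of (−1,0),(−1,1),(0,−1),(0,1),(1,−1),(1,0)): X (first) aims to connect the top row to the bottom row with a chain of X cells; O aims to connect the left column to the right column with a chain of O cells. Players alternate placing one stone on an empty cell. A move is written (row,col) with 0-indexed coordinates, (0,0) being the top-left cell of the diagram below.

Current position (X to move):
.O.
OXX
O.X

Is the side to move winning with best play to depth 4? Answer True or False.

p1 X@[.O./OXX/O.X]: (0,0)[XO./OXX/O.X]-1 (0,2)[.OX/OXX/O.X]+1* (2,1)[.O./OXX/OXX]-1
p2 O@[.OX/OXX/O.X] terminal -1; root [.O./OXX/O.X] d4

X winning at [.O./OXX/O.X]: True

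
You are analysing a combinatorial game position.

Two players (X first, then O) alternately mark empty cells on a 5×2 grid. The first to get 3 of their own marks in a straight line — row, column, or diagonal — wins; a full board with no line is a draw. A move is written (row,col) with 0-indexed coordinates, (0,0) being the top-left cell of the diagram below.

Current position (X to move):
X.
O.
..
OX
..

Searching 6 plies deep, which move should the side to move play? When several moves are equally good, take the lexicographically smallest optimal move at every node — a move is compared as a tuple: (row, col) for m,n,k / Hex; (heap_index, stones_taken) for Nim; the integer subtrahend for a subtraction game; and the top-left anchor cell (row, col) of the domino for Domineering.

ply 1, X at X./O./../OX/.. | (0,1)=-1→XX/O./../OX/..; (1,1)=-1→X./OX/../OX/..; (2,0)=+0→X./O./X./OX/..*; (2,1)=-1→X./O./.X/OX/..; (4,0)=-1→X./O./../OX/X.; (4,1)=-1→X./O./../OX/.X
ply 2, O at X./O./X./OX/.. | (0,1)=-1→XO/O./X./OX/..; (1,1)=+0→X./OO/X./OX/..*; (2,1)=+0→X./O./XO/OX/..; (4,0)=-1→X./O./X./OX/O.; (4,1)=+0→X./O./X./OX/.O
ply 3, X at X./OO/X./OX/.. | (0,1)=+0→XX/OO/X./OX/..*; (2,1)=+0→X./OO/XX/OX/..; (4,0)=+0→X./OO/X./OX/X.; (4,1)=+0→X./OO/X./OX/.X
ply 4, O at XX/OO/X./OX/.. | (2,1)=+0→XX/OO/XO/OX/..*; (4,0)=+0→XX/OO/X./OX/O.; (4,1)=+0→XX/OO/X./OX/.O
ply 5, X at XX/OO/XO/OX/.. | (4,0)=+0→XX/OO/XO/OX/X.*; (4,1)=+0→XX/OO/XO/OX/.X
ply 6, O at XX/OO/XO/OX/X. | (4,1)=+0→XX/OO/XO/OX/XO*
ply 7: XX/OO/XO/OX/XO is terminal +0 (X); from X./O./../OX/.. depth 6

X's best at [X./O./../OX/..]: (2,0)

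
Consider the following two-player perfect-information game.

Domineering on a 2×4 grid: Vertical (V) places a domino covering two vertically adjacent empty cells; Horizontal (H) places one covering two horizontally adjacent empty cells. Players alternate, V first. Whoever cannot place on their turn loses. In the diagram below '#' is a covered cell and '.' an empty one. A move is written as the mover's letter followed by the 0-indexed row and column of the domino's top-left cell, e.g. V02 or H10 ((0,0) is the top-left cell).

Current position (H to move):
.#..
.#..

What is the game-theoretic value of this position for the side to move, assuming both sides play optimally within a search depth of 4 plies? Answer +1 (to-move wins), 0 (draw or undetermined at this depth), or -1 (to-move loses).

ply 1, H at .#../.#.. | H02=+1→.###/.#..*; H12=+1→.#../.###
ply 2, V at .###/.#.. | V00=-1→####/##..*
ply 3, H at ####/##.. | H12=+1→####/####*
ply 4: ####/#### is terminal -1 (V); from .#../.#.. depth 4

value(.#../.#.., H) = +1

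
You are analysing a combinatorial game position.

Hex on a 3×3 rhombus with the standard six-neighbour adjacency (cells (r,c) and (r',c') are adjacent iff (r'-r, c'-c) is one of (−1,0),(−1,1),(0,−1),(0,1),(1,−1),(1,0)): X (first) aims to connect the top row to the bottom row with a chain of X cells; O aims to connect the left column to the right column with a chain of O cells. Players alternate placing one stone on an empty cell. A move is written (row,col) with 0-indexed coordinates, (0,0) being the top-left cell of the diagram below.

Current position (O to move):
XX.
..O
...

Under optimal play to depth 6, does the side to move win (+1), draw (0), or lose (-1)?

value(XX./..O/..., O) = +1

ply 1, O at XX./..O/... | (0,2)=-1→XXO/..O/...; (1,0)=-1→XX./O.O/...; (1,1)=+1→XX./.OO/...*; (2,0)=+1→XX./..O/O..; (2,1)=-1→XX./..O/.O.; (2,2)=-1→XX./..O/..O
ply 2, X at XX./.OO/... | (0,2)=-1→XXX/.OO/...*; (1,0)=-1→XX./XOO/...; (2,0)=-1→XX./.OO/X..; (2,1)=-1→XX./.OO/.X.; (2,2)=-1→XX./.OO/..X
ply 3, O at XXX/.OO/... | (1,0)=+1→XXX/OOO/...*; (2,0)=+1→XXX/.OO/O..; (2,1)=+1→XXX/.OO/.O.; (2,2)=+1→XXX/.OO/..O
ply 4: XXX/OOO/... is terminal -1 (X); from XX./..O/... depth 6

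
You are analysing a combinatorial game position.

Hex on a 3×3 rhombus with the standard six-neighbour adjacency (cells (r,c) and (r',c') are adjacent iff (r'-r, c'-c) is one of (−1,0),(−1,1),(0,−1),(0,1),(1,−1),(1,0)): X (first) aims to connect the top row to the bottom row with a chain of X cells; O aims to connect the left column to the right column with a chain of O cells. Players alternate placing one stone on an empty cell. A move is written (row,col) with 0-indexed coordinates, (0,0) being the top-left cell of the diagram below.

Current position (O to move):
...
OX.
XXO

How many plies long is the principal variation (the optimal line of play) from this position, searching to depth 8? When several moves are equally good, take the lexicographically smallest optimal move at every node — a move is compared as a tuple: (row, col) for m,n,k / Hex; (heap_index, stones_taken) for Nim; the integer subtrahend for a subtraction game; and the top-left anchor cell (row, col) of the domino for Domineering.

p1 O@[.../OX./XXO]: (0,0)[O../OX./XXO]-1* (0,1)[.O./OX./XXO]-1 (0,2)[..O/OX./XXO]-1 (1,2)[.../OXO/XXO]-1
p2 X@[O../OX./XXO]: (0,1)[OX./OX./XXO]+1* (0,2)[O.X/OX./XXO]+1 (1,2)[O../OXX/XXO]+1
p3 O@[OX./OX./XXO] terminal -1; root [.../OX./XXO] d8

PV length from [.../OX./XXO]: 2 plies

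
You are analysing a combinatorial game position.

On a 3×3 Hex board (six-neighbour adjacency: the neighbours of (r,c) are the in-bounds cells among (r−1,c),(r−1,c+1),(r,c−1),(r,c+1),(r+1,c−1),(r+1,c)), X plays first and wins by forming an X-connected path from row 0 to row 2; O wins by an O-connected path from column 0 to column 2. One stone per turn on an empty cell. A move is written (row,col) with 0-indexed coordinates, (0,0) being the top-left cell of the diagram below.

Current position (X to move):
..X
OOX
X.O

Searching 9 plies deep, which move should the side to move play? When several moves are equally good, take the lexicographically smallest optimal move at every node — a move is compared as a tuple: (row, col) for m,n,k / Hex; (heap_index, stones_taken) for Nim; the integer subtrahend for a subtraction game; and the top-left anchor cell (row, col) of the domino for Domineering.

p1 X@[..X/OOX/X.O]: (0,0)[X.X/OOX/X.O]-1 (0,1)[.XX/OOX/X.O]-1 (2,1)[..X/OOX/XXO]+1*
p2 O@[..X/OOX/XXO] terminal -1; root [..X/OOX/X.O] d9

X's best at [..X/OOX/X.O]: (2,1)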